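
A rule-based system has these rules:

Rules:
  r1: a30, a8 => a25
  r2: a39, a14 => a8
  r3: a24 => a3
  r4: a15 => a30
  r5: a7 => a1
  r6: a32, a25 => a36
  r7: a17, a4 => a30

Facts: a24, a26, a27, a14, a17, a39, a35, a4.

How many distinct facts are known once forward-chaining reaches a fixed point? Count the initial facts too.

12

Round 1: r2 [a39, a14 => a8]; r3 [a24 => a3]; r7 [a17, a4 => a30]. New: a8, a3, a30.
Round 2: r1 [a30, a8 => a25]. New: a25.
Closure: {a14, a17, a24, a25, a26, a27, a3, a30, a35, a39, a4, a8} — 12 facts.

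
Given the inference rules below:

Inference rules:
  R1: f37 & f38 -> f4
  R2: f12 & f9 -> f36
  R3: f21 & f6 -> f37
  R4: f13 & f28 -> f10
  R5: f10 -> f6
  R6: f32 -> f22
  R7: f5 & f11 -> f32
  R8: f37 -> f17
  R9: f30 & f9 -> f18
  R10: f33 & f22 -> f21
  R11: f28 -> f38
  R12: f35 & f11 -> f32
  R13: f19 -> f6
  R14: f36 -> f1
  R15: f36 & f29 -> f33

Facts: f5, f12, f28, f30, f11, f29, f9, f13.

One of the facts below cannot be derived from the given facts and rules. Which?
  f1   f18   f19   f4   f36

f19

Round 1 fires R2, R4, R7, R9, R11, giving f36, f10, f32, f18, f38.
Round 2 fires R5, R6, R14, R15, giving f6, f22, f1, f33.
Round 3 fires R10, giving f21.
Round 4 fires R3, giving f37.
Round 5 fires R1, R8, giving f4, f17.
Derived: f1 (round 2), f36 (round 1), f4 (round 5), f18 (round 1). f19 never appears in any round.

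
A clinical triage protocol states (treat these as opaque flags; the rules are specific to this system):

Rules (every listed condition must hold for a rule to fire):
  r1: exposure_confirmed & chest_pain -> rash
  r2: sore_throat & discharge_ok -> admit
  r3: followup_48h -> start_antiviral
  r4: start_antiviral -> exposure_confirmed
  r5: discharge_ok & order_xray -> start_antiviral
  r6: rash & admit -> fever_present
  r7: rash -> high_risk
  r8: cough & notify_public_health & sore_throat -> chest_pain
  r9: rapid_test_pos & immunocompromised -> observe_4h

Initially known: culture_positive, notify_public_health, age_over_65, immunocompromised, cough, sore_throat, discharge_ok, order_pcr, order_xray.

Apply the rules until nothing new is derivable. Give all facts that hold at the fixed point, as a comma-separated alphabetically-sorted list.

Round 1 fires r2, r5, r8, giving admit, start_antiviral, chest_pain.
Round 2 fires r4, giving exposure_confirmed.
Round 3 fires r1, giving rash.
Round 4 fires r6, r7, giving fever_present, high_risk.

admit, age_over_65, chest_pain, cough, culture_positive, discharge_ok, exposure_confirmed, fever_present, high_risk, immunocompromised, notify_public_health, order_pcr, order_xray, rash, sore_throat, start_antiviral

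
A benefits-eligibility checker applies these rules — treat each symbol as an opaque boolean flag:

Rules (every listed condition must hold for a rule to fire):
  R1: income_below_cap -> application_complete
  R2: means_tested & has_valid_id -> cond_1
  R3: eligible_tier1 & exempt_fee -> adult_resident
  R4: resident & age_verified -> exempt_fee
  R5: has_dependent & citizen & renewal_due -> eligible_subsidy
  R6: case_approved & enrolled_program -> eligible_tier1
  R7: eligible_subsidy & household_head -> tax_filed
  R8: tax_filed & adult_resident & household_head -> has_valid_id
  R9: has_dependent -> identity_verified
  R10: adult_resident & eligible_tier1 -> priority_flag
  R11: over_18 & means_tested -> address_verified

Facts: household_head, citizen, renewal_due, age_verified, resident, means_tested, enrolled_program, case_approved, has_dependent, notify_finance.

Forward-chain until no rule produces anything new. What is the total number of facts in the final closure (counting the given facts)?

19

Round 1: R4 [resident & age_verified -> exempt_fee]; R5 [has_dependent & citizen & renewal_due -> eligible_subsidy]; R6 [case_approved & enrolled_program -> eligible_tier1]; R9 [has_dependent -> identity_verified]. New: exempt_fee, eligible_subsidy, eligible_tier1, identity_verified.
Round 2: R3 [eligible_tier1 & exempt_fee -> adult_resident]; R7 [eligible_subsidy & household_head -> tax_filed]. New: adult_resident, tax_filed.
Round 3: R8 [tax_filed & adult_resident & household_head -> has_valid_id]; R10 [adult_resident & eligible_tier1 -> priority_flag]. New: has_valid_id, priority_flag.
Round 4: R2 [means_tested & has_valid_id -> cond_1]. New: cond_1.
Closure: {adult_resident, age_verified, case_approved, citizen, cond_1, eligible_subsidy, eligible_tier1, enrolled_program, exempt_fee, has_dependent, has_valid_id, household_head, identity_verified, means_tested, notify_finance, priority_flag, renewal_due, resident, tax_filed} — 19 facts.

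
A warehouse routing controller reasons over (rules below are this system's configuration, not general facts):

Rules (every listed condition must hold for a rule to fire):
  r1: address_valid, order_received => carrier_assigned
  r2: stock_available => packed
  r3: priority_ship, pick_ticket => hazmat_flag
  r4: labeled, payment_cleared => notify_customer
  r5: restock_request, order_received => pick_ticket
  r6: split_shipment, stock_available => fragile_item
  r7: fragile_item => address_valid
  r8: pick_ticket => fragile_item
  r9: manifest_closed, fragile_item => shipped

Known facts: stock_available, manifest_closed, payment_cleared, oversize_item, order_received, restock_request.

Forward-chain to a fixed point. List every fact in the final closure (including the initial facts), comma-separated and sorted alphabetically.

Round 1 — r2, r5, derive packed, pick_ticket.
Round 2 — r8, derive fragile_item.
Round 3 — r7, r9, derive address_valid, shipped.
Round 4 — r1, derive carrier_assigned.

address_valid, carrier_assigned, fragile_item, manifest_closed, order_received, oversize_item, packed, payment_cleared, pick_ticket, restock_request, shipped, stock_available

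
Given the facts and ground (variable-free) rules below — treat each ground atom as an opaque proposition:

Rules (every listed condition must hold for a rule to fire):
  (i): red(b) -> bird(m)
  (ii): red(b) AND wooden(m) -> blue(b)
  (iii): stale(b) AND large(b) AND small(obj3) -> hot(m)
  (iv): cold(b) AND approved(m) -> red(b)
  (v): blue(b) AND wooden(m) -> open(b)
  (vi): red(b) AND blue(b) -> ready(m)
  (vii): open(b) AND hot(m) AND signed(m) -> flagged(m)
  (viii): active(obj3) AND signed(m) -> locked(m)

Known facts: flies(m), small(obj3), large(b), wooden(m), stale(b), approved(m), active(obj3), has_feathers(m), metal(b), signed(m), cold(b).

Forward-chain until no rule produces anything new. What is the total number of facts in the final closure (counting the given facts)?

Round 1 — (iii), (iv), (viii), derive hot(m), red(b), locked(m).
Round 2 — (i), (ii), derive bird(m), blue(b).
Round 3 — (v), (vi), derive open(b), ready(m).
Round 4 — (vii), derive flagged(m).
Closure: {active(obj3), approved(m), bird(m), blue(b), cold(b), flagged(m), flies(m), has_feathers(m), hot(m), large(b), locked(m), metal(b), open(b), ready(m), red(b), signed(m), small(obj3), stale(b), wooden(m)} — 19 facts.

19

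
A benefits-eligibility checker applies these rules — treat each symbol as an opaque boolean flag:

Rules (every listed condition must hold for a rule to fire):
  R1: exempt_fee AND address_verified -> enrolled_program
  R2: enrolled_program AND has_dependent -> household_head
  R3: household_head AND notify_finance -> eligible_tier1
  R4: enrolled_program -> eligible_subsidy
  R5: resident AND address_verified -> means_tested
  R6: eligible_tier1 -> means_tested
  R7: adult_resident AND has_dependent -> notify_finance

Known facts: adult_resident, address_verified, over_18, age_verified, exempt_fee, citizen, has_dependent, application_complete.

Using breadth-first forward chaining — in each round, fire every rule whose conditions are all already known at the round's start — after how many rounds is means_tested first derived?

Round 1 fires R1, R7, giving enrolled_program, notify_finance.
Round 2 fires R2, R4, giving household_head, eligible_subsidy.
Round 3 fires R3, giving eligible_tier1.
Round 4 fires R6, giving means_tested.
means_tested first appears in round 4.

4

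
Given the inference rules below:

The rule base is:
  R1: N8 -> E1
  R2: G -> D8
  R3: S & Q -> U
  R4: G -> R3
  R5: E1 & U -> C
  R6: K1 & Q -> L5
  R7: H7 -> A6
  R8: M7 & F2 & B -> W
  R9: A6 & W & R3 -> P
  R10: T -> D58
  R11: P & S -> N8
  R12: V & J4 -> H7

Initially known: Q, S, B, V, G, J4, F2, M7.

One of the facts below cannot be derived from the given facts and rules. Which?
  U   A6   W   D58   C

[1] R2 [G -> D8]; R3 [S & Q -> U]; R4 [G -> R3]; R8 [M7 & F2 & B -> W]; R12 [V & J4 -> H7]. ⇒ new: D8, U, R3, W, H7.
[2] R7 [H7 -> A6]. ⇒ new: A6.
[3] R9 [A6 & W & R3 -> P]. ⇒ new: P.
[4] R11 [P & S -> N8]. ⇒ new: N8.
[5] R1 [N8 -> E1]. ⇒ new: E1.
[6] R5 [E1 & U -> C]. ⇒ new: C.
Derived: W (round 1), C (round 6), A6 (round 2), U (round 1). D58 never appears in any round.

D58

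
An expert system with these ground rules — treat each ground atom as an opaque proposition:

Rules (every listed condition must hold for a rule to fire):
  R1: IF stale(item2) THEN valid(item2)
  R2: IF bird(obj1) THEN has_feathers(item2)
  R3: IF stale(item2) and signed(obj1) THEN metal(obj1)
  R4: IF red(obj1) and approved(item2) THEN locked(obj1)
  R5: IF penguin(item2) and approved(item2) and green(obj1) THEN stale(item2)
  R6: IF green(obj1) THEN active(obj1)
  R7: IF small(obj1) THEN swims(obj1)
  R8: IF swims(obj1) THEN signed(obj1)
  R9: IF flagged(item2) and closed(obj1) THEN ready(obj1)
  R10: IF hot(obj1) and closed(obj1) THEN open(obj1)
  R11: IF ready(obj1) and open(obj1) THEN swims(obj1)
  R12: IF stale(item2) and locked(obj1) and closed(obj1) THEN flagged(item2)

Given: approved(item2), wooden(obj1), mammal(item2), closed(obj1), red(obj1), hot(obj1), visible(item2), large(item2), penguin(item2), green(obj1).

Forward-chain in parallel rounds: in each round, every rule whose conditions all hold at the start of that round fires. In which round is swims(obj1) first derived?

4

Round 1: R4 [IF red(obj1) and approved(item2) THEN locked(obj1)]; R5 [IF penguin(item2) and approved(item2) and green(obj1) THEN stale(item2)]; R6 [IF green(obj1) THEN active(obj1)]; R10 [IF hot(obj1) and closed(obj1) THEN open(obj1)]. Adds locked(obj1), stale(item2), active(obj1), open(obj1).
Round 2: R1 [IF stale(item2) THEN valid(item2)]; R12 [IF stale(item2) and locked(obj1) and closed(obj1) THEN flagged(item2)]. Adds valid(item2), flagged(item2).
Round 3: R9 [IF flagged(item2) and closed(obj1) THEN ready(obj1)]. Adds ready(obj1).
Round 4: R11 [IF ready(obj1) and open(obj1) THEN swims(obj1)]. Adds swims(obj1).
swims(obj1) first appears in round 4.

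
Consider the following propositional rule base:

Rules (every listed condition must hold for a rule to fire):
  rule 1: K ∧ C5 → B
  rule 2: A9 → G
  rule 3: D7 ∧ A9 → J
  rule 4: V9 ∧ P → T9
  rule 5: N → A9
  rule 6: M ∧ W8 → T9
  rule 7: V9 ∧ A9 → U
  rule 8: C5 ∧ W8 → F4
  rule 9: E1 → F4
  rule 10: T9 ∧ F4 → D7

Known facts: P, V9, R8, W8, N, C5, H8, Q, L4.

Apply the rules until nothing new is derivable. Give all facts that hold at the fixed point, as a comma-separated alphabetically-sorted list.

Round 1: rule 4 [V9 ∧ P → T9]; rule 5 [N → A9]; rule 8 [C5 ∧ W8 → F4]. New: T9, A9, F4.
Round 2: rule 2 [A9 → G]; rule 7 [V9 ∧ A9 → U]; rule 10 [T9 ∧ F4 → D7]. New: G, U, D7.
Round 3: rule 3 [D7 ∧ A9 → J]. New: J.

A9, C5, D7, F4, G, H8, J, L4, N, P, Q, R8, T9, U, V9, W8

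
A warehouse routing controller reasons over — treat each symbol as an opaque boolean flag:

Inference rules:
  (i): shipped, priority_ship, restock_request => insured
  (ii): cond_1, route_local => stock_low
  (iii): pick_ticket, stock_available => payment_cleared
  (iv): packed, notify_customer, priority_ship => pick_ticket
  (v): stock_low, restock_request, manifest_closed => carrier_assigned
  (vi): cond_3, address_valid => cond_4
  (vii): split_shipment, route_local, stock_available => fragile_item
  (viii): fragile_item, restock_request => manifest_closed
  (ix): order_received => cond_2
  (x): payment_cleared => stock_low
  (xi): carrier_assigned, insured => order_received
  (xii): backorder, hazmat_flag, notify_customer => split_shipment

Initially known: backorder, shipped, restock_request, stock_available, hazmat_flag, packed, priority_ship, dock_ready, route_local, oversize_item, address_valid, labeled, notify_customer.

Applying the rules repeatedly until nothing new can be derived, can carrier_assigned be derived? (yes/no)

yes

Round 1 fires (i), (iv), (xii), giving insured, pick_ticket, split_shipment.
Round 2 fires (iii), (vii), giving payment_cleared, fragile_item.
Round 3 fires (viii), (x), giving manifest_closed, stock_low.
Round 4 fires (v), giving carrier_assigned.
Round 5 fires (xi), giving order_received.
Round 6 fires (ix), giving cond_2.
carrier_assigned appears in round 4, so it is derivable.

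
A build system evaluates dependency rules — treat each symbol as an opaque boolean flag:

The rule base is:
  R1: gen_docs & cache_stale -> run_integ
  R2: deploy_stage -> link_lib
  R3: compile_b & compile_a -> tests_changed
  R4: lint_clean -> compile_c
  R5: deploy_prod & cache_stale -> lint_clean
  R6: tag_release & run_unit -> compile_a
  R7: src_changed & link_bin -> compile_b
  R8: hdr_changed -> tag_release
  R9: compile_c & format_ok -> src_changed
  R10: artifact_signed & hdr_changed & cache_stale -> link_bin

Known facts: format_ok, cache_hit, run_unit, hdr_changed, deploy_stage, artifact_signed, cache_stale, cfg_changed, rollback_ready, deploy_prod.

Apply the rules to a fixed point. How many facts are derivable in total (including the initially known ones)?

19

Round 1 — R2, R5, R8, R10, derive link_lib, lint_clean, tag_release, link_bin.
Round 2 — R4, R6, derive compile_c, compile_a.
Round 3 — R9, derive src_changed.
Round 4 — R7, derive compile_b.
Round 5 — R3, derive tests_changed.
Closure: {artifact_signed, cache_hit, cache_stale, cfg_changed, compile_a, compile_b, compile_c, deploy_prod, deploy_stage, format_ok, hdr_changed, link_bin, link_lib, lint_clean, rollback_ready, run_unit, src_changed, tag_release, tests_changed} — 19 facts.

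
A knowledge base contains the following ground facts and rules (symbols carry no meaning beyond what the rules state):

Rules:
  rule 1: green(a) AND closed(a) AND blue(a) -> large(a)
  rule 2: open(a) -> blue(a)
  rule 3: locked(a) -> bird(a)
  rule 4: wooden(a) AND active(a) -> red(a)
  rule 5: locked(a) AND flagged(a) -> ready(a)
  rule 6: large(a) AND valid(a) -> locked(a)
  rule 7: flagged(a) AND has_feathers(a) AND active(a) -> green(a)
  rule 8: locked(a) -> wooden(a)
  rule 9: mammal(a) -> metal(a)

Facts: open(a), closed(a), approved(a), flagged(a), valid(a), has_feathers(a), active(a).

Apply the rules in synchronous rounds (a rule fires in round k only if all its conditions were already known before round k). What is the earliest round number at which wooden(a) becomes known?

4

Round 1 fires rule 2, rule 7, giving blue(a), green(a).
Round 2 fires rule 1, giving large(a).
Round 3 fires rule 6, giving locked(a).
Round 4 fires rule 3, rule 5, rule 8, giving bird(a), ready(a), wooden(a).
wooden(a) first appears in round 4.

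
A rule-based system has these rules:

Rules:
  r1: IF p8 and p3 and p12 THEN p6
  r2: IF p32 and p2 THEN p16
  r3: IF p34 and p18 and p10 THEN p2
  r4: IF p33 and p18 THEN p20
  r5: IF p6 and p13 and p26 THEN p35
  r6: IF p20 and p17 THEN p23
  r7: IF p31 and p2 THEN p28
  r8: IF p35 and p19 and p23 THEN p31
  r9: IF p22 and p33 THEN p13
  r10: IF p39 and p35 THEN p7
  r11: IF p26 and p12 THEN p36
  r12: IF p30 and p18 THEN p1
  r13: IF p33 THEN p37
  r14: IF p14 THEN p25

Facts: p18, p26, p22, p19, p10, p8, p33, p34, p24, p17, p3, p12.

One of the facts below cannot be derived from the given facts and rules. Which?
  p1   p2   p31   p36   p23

p1

[1] r1 [IF p8 and p3 and p12 THEN p6]; r3 [IF p34 and p18 and p10 THEN p2]; r4 [IF p33 and p18 THEN p20]; r9 [IF p22 and p33 THEN p13]; r11 [IF p26 and p12 THEN p36]; r13 [IF p33 THEN p37]. ⇒ new: p6, p2, p20, p13, p36, p37.
[2] r5 [IF p6 and p13 and p26 THEN p35]; r6 [IF p20 and p17 THEN p23]. ⇒ new: p35, p23.
[3] r8 [IF p35 and p19 and p23 THEN p31]. ⇒ new: p31.
[4] r7 [IF p31 and p2 THEN p28]. ⇒ new: p28.
Derived: p31 (round 3), p23 (round 2), p2 (round 1), p36 (round 1). p1 never appears in any round.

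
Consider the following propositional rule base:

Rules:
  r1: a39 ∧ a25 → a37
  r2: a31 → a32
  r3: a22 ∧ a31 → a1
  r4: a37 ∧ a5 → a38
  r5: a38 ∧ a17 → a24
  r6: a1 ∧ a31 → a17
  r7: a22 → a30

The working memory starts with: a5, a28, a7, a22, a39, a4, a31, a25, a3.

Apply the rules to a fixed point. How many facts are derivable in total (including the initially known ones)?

Round 1: r1 [a39 ∧ a25 → a37]; r2 [a31 → a32]; r3 [a22 ∧ a31 → a1]; r7 [a22 → a30]. Adds a37, a32, a1, a30.
Round 2: r4 [a37 ∧ a5 → a38]; r6 [a1 ∧ a31 → a17]. Adds a38, a17.
Round 3: r5 [a38 ∧ a17 → a24]. Adds a24.
Closure: {a1, a17, a22, a24, a25, a28, a3, a30, a31, a32, a37, a38, a39, a4, a5, a7} — 16 facts.

16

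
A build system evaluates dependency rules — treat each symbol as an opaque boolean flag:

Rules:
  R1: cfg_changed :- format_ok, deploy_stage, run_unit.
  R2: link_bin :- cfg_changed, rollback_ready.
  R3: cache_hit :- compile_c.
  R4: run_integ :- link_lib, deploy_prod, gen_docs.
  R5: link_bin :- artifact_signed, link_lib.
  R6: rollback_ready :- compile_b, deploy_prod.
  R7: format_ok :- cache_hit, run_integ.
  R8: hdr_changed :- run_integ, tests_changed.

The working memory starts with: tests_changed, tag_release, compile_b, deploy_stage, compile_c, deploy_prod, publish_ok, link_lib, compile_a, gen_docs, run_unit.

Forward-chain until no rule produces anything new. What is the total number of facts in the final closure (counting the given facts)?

18

Round 1 fires R3, R4, R6, giving cache_hit, run_integ, rollback_ready.
Round 2 fires R7, R8, giving format_ok, hdr_changed.
Round 3 fires R1, giving cfg_changed.
Round 4 fires R2, giving link_bin.
Closure: {cache_hit, cfg_changed, compile_a, compile_b, compile_c, deploy_prod, deploy_stage, format_ok, gen_docs, hdr_changed, link_bin, link_lib, publish_ok, rollback_ready, run_integ, run_unit, tag_release, tests_changed} — 18 facts.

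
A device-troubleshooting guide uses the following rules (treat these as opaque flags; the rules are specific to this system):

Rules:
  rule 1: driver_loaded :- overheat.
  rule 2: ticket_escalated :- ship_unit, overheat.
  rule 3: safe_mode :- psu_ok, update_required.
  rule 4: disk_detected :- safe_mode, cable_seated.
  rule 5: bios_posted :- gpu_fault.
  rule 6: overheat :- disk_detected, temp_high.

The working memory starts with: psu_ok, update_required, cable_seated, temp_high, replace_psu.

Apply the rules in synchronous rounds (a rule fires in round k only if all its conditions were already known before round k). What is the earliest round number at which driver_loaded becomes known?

4

Round 1 — rule 3, derive safe_mode.
Round 2 — rule 4, derive disk_detected.
Round 3 — rule 6, derive overheat.
Round 4 — rule 1, derive driver_loaded.
driver_loaded first appears in round 4.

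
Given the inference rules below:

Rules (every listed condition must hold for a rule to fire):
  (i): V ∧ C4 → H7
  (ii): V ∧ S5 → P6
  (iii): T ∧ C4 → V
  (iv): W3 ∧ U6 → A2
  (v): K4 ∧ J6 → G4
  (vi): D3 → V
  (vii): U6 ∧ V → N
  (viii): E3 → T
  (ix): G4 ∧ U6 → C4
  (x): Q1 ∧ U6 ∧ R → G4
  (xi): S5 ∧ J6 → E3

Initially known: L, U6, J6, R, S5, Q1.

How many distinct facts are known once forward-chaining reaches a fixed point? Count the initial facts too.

14

Round 1: (x) [Q1 ∧ U6 ∧ R → G4]; (xi) [S5 ∧ J6 → E3]. New: G4, E3.
Round 2: (viii) [E3 → T]; (ix) [G4 ∧ U6 → C4]. New: T, C4.
Round 3: (iii) [T ∧ C4 → V]. New: V.
Round 4: (i) [V ∧ C4 → H7]; (ii) [V ∧ S5 → P6]; (vii) [U6 ∧ V → N]. New: H7, P6, N.
Closure: {C4, E3, G4, H7, J6, L, N, P6, Q1, R, S5, T, U6, V} — 14 facts.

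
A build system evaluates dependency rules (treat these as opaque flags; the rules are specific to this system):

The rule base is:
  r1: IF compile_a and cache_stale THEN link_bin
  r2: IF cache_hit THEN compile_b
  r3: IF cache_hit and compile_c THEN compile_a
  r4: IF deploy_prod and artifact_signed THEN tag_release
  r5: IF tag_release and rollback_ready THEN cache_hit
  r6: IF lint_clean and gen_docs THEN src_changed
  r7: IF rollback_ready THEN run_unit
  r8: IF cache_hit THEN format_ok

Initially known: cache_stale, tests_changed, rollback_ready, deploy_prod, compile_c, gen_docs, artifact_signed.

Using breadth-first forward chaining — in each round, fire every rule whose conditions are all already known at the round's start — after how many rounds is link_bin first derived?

4

Round 1: r4 [IF deploy_prod and artifact_signed THEN tag_release]; r7 [IF rollback_ready THEN run_unit]. New: tag_release, run_unit.
Round 2: r5 [IF tag_release and rollback_ready THEN cache_hit]. New: cache_hit.
Round 3: r2 [IF cache_hit THEN compile_b]; r3 [IF cache_hit and compile_c THEN compile_a]; r8 [IF cache_hit THEN format_ok]. New: compile_b, compile_a, format_ok.
Round 4: r1 [IF compile_a and cache_stale THEN link_bin]. New: link_bin.
link_bin first appears in round 4.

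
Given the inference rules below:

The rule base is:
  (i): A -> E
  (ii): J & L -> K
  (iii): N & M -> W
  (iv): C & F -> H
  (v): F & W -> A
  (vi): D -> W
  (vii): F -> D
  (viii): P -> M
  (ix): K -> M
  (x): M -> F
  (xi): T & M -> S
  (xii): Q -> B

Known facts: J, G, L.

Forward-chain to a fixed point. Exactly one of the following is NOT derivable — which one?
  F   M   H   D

H

Round 1 fires (ii), giving K.
Round 2 fires (ix), giving M.
Round 3 fires (x), giving F.
Round 4 fires (vii), giving D.
Round 5 fires (vi), giving W.
Round 6 fires (v), giving A.
Round 7 fires (i), giving E.
Derived: D (round 4), F (round 3), M (round 2). H never appears in any round.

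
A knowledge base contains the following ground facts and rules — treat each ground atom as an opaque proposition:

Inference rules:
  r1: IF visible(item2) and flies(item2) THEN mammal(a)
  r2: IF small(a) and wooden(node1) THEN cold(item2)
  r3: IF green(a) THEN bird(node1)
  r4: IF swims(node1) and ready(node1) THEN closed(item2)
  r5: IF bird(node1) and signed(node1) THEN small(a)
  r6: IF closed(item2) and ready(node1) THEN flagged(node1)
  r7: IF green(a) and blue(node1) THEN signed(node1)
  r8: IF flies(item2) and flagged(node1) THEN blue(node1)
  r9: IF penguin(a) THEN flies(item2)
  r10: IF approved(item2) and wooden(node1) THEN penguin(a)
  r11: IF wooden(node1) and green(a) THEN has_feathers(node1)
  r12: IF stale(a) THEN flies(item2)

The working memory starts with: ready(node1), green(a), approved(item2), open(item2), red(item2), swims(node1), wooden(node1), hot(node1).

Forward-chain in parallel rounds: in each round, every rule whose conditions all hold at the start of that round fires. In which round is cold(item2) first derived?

[1] r3 [IF green(a) THEN bird(node1)]; r4 [IF swims(node1) and ready(node1) THEN closed(item2)]; r10 [IF approved(item2) and wooden(node1) THEN penguin(a)]; r11 [IF wooden(node1) and green(a) THEN has_feathers(node1)]. ⇒ new: bird(node1), closed(item2), penguin(a), has_feathers(node1).
[2] r6 [IF closed(item2) and ready(node1) THEN flagged(node1)]; r9 [IF penguin(a) THEN flies(item2)]. ⇒ new: flagged(node1), flies(item2).
[3] r8 [IF flies(item2) and flagged(node1) THEN blue(node1)]. ⇒ new: blue(node1).
[4] r7 [IF green(a) and blue(node1) THEN signed(node1)]. ⇒ new: signed(node1).
[5] r5 [IF bird(node1) and signed(node1) THEN small(a)]. ⇒ new: small(a).
[6] r2 [IF small(a) and wooden(node1) THEN cold(item2)]. ⇒ new: cold(item2).
cold(item2) first appears in round 6.

6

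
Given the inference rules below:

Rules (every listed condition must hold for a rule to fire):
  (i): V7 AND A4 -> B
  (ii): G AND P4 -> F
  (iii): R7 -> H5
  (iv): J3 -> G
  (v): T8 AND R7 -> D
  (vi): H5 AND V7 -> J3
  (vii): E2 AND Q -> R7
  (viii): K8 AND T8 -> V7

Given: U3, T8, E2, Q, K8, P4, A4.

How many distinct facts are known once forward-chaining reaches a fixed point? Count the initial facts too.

Round 1 — (vii), (viii), derive R7, V7.
Round 2 — (i), (iii), (v), derive B, H5, D.
Round 3 — (vi), derive J3.
Round 4 — (iv), derive G.
Round 5 — (ii), derive F.
Closure: {A4, B, D, E2, F, G, H5, J3, K8, P4, Q, R7, T8, U3, V7} — 15 facts.

15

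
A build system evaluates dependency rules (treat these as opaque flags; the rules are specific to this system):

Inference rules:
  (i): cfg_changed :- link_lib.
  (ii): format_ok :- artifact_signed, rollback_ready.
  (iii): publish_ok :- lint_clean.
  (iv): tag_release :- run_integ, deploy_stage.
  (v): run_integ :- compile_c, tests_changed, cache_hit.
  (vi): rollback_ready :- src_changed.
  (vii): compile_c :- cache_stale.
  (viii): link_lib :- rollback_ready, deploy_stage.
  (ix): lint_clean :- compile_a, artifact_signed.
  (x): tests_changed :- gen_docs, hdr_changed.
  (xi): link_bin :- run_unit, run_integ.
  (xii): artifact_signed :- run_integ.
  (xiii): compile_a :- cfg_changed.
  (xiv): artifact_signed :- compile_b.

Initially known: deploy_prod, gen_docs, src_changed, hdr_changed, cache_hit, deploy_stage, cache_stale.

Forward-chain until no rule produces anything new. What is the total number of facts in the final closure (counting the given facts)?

Round 1: (vi) [rollback_ready :- src_changed.]; (vii) [compile_c :- cache_stale.]; (x) [tests_changed :- gen_docs, hdr_changed.]. New: rollback_ready, compile_c, tests_changed.
Round 2: (v) [run_integ :- compile_c, tests_changed, cache_hit.]; (viii) [link_lib :- rollback_ready, deploy_stage.]. New: run_integ, link_lib.
Round 3: (i) [cfg_changed :- link_lib.]; (iv) [tag_release :- run_integ, deploy_stage.]; (xii) [artifact_signed :- run_integ.]. New: cfg_changed, tag_release, artifact_signed.
Round 4: (ii) [format_ok :- artifact_signed, rollback_ready.]; (xiii) [compile_a :- cfg_changed.]. New: format_ok, compile_a.
Round 5: (ix) [lint_clean :- compile_a, artifact_signed.]. New: lint_clean.
Round 6: (iii) [publish_ok :- lint_clean.]. New: publish_ok.
Closure: {artifact_signed, cache_hit, cache_stale, cfg_changed, compile_a, compile_c, deploy_prod, deploy_stage, format_ok, gen_docs, hdr_changed, link_lib, lint_clean, publish_ok, rollback_ready, run_integ, src_changed, tag_release, tests_changed} — 19 facts.

19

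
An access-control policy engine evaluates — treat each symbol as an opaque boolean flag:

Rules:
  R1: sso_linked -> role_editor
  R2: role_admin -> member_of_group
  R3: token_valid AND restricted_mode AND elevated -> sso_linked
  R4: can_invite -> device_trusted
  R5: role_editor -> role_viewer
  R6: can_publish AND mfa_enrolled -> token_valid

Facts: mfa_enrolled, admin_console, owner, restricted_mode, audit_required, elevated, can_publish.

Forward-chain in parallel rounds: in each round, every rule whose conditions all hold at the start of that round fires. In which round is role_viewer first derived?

4

Round 1: R6 [can_publish AND mfa_enrolled -> token_valid]. New: token_valid.
Round 2: R3 [token_valid AND restricted_mode AND elevated -> sso_linked]. New: sso_linked.
Round 3: R1 [sso_linked -> role_editor]. New: role_editor.
Round 4: R5 [role_editor -> role_viewer]. New: role_viewer.
role_viewer first appears in round 4.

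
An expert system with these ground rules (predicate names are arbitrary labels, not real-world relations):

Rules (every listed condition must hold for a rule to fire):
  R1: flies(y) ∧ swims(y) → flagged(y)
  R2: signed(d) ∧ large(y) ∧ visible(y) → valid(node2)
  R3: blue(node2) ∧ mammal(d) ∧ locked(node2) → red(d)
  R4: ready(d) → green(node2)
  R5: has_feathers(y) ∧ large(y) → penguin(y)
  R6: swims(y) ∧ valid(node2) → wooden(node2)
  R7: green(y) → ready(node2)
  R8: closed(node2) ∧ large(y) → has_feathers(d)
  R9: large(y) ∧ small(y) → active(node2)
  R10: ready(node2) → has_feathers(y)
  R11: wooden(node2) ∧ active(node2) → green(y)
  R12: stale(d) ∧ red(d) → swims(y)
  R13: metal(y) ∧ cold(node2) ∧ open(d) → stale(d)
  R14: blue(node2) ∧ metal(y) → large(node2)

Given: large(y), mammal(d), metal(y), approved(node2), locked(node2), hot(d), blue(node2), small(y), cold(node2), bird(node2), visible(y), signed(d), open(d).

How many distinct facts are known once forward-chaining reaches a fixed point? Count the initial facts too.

Round 1 fires R2, R3, R9, R13, R14, giving valid(node2), red(d), active(node2), stale(d), large(node2).
Round 2 fires R12, giving swims(y).
Round 3 fires R6, giving wooden(node2).
Round 4 fires R11, giving green(y).
Round 5 fires R7, giving ready(node2).
Round 6 fires R10, giving has_feathers(y).
Round 7 fires R5, giving penguin(y).
Closure: {active(node2), approved(node2), bird(node2), blue(node2), cold(node2), green(y), has_feathers(y), hot(d), large(node2), large(y), locked(node2), mammal(d), metal(y), open(d), penguin(y), ready(node2), red(d), signed(d), small(y), stale(d), swims(y), valid(node2), visible(y), wooden(node2)} — 24 facts.

24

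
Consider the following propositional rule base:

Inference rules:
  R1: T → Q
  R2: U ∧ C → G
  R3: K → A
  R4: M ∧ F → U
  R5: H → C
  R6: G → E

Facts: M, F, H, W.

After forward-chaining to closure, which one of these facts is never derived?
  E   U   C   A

A

Round 1: R4 [M ∧ F → U]; R5 [H → C]. Adds U, C.
Round 2: R2 [U ∧ C → G]. Adds G.
Round 3: R6 [G → E]. Adds E.
Derived: E (round 3), C (round 1), U (round 1). A never appears in any round.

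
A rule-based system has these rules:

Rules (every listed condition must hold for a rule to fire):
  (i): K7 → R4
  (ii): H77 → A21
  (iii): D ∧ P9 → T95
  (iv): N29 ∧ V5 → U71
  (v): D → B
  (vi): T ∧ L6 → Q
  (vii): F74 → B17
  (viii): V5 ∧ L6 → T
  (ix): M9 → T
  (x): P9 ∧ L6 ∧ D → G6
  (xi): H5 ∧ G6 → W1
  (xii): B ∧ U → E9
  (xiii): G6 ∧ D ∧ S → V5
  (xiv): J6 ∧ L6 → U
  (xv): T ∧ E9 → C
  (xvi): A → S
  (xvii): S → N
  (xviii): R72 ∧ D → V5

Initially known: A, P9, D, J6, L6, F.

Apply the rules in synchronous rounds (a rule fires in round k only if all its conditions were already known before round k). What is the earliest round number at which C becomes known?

4

[1] (iii) [D ∧ P9 → T95]; (v) [D → B]; (x) [P9 ∧ L6 ∧ D → G6]; (xiv) [J6 ∧ L6 → U]; (xvi) [A → S]. ⇒ new: T95, B, G6, U, S.
[2] (xii) [B ∧ U → E9]; (xiii) [G6 ∧ D ∧ S → V5]; (xvii) [S → N]. ⇒ new: E9, V5, N.
[3] (viii) [V5 ∧ L6 → T]. ⇒ new: T.
[4] (vi) [T ∧ L6 → Q]; (xv) [T ∧ E9 → C]. ⇒ new: Q, C.
C first appears in round 4.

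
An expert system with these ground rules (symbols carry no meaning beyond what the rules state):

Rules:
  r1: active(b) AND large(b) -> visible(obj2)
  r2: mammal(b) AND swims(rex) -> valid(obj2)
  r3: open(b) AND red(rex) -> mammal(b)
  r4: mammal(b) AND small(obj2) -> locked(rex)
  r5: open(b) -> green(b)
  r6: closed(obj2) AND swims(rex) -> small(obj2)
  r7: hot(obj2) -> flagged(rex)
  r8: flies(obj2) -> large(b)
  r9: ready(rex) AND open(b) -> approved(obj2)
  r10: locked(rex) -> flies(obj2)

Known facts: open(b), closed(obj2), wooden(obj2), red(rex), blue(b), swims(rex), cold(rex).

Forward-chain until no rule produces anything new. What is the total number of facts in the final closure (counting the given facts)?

Round 1: r3 [open(b) AND red(rex) -> mammal(b)]; r5 [open(b) -> green(b)]; r6 [closed(obj2) AND swims(rex) -> small(obj2)]. New: mammal(b), green(b), small(obj2).
Round 2: r2 [mammal(b) AND swims(rex) -> valid(obj2)]; r4 [mammal(b) AND small(obj2) -> locked(rex)]. New: valid(obj2), locked(rex).
Round 3: r10 [locked(rex) -> flies(obj2)]. New: flies(obj2).
Round 4: r8 [flies(obj2) -> large(b)]. New: large(b).
Closure: {blue(b), closed(obj2), cold(rex), flies(obj2), green(b), large(b), locked(rex), mammal(b), open(b), red(rex), small(obj2), swims(rex), valid(obj2), wooden(obj2)} — 14 facts.

14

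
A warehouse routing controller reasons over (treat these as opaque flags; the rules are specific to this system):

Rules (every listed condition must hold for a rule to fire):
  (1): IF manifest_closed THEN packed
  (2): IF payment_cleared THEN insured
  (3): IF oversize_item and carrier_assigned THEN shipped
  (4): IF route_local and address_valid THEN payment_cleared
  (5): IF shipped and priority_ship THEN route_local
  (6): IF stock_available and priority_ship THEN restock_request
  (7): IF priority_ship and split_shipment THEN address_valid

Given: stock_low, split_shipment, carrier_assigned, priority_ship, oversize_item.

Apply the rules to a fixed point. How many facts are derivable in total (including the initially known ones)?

Round 1 fires (3), (7), giving shipped, address_valid.
Round 2 fires (5), giving route_local.
Round 3 fires (4), giving payment_cleared.
Round 4 fires (2), giving insured.
Closure: {address_valid, carrier_assigned, insured, oversize_item, payment_cleared, priority_ship, route_local, shipped, split_shipment, stock_low} — 10 facts.

10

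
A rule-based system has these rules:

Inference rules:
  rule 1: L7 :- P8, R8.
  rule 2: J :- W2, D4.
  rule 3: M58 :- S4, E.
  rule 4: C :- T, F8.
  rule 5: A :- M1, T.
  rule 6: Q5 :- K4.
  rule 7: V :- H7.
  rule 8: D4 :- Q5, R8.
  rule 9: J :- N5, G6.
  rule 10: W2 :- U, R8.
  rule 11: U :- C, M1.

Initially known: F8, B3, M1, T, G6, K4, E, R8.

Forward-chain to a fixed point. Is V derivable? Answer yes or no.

no

[1] rule 4 [C :- T, F8.]; rule 5 [A :- M1, T.]; rule 6 [Q5 :- K4.]. ⇒ new: C, A, Q5.
[2] rule 8 [D4 :- Q5, R8.]; rule 11 [U :- C, M1.]. ⇒ new: D4, U.
[3] rule 10 [W2 :- U, R8.]. ⇒ new: W2.
[4] rule 2 [J :- W2, D4.]. ⇒ new: J.
Fixed point reached. V is concluded only by rule 7; rule 7 needs H7 (never derived).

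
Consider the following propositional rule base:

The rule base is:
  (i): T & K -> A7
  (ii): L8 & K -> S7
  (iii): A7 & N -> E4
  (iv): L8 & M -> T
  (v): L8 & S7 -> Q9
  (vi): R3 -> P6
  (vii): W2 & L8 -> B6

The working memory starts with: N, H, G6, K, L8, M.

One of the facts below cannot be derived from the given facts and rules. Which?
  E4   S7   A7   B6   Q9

Round 1 — (ii), (iv), derive S7, T.
Round 2 — (i), (v), derive A7, Q9.
Round 3 — (iii), derive E4.
Derived: A7 (round 2), E4 (round 3), Q9 (round 2), S7 (round 1). B6 never appears in any round.

B6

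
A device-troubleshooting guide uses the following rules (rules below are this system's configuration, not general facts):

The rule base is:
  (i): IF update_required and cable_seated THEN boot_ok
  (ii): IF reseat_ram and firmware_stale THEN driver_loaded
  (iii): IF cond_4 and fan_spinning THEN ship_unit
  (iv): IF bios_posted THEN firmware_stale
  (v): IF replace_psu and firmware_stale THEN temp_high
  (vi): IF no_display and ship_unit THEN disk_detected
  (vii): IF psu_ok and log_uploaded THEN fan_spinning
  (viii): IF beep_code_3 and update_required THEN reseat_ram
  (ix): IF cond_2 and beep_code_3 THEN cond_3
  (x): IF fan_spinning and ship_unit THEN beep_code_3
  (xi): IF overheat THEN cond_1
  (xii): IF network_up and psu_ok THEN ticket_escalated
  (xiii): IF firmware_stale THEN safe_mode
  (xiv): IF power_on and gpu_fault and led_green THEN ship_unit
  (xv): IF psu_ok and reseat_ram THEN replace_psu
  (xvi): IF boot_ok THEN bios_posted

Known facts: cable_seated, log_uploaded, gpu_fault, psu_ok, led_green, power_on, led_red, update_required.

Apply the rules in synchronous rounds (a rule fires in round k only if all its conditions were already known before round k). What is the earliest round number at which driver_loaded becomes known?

4

[1] (i) [IF update_required and cable_seated THEN boot_ok]; (vii) [IF psu_ok and log_uploaded THEN fan_spinning]; (xiv) [IF power_on and gpu_fault and led_green THEN ship_unit]. ⇒ new: boot_ok, fan_spinning, ship_unit.
[2] (x) [IF fan_spinning and ship_unit THEN beep_code_3]; (xvi) [IF boot_ok THEN bios_posted]. ⇒ new: beep_code_3, bios_posted.
[3] (iv) [IF bios_posted THEN firmware_stale]; (viii) [IF beep_code_3 and update_required THEN reseat_ram]. ⇒ new: firmware_stale, reseat_ram.
[4] (ii) [IF reseat_ram and firmware_stale THEN driver_loaded]; (xiii) [IF firmware_stale THEN safe_mode]; (xv) [IF psu_ok and reseat_ram THEN replace_psu]. ⇒ new: driver_loaded, safe_mode, replace_psu.
driver_loaded first appears in round 4.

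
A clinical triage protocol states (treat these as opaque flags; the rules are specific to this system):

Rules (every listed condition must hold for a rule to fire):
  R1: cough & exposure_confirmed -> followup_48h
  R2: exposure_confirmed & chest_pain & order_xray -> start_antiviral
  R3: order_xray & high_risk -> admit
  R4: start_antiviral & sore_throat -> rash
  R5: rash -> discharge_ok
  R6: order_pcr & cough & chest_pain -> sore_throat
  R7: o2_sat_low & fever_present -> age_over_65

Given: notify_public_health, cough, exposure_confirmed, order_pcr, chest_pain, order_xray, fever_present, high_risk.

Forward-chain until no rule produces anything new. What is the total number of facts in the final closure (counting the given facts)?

14

[1] R1 [cough & exposure_confirmed -> followup_48h]; R2 [exposure_confirmed & chest_pain & order_xray -> start_antiviral]; R3 [order_xray & high_risk -> admit]; R6 [order_pcr & cough & chest_pain -> sore_throat]. ⇒ new: followup_48h, start_antiviral, admit, sore_throat.
[2] R4 [start_antiviral & sore_throat -> rash]. ⇒ new: rash.
[3] R5 [rash -> discharge_ok]. ⇒ new: discharge_ok.
Closure: {admit, chest_pain, cough, discharge_ok, exposure_confirmed, fever_present, followup_48h, high_risk, notify_public_health, order_pcr, order_xray, rash, sore_throat, start_antiviral} — 14 facts.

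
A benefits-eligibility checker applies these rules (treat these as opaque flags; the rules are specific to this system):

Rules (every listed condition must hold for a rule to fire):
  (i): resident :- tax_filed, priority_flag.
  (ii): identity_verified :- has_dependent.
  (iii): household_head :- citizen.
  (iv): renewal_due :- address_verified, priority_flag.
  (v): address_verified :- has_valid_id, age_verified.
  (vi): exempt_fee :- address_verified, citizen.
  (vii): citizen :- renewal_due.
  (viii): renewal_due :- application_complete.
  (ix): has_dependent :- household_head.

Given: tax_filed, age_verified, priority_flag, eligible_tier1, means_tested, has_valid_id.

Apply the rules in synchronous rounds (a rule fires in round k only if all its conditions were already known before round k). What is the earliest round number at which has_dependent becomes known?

5

[1] (i) [resident :- tax_filed, priority_flag.]; (v) [address_verified :- has_valid_id, age_verified.]. ⇒ new: resident, address_verified.
[2] (iv) [renewal_due :- address_verified, priority_flag.]. ⇒ new: renewal_due.
[3] (vii) [citizen :- renewal_due.]. ⇒ new: citizen.
[4] (iii) [household_head :- citizen.]; (vi) [exempt_fee :- address_verified, citizen.]. ⇒ new: household_head, exempt_fee.
[5] (ix) [has_dependent :- household_head.]. ⇒ new: has_dependent.
has_dependent first appears in round 5.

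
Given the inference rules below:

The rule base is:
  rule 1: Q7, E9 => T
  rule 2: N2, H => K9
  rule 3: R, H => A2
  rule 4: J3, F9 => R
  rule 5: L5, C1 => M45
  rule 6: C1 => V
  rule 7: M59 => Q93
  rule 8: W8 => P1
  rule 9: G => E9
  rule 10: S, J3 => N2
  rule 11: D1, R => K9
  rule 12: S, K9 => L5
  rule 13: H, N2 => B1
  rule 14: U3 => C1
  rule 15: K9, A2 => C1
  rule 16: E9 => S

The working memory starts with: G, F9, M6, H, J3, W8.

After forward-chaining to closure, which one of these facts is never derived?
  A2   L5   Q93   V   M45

[1] rule 4 [J3, F9 => R]; rule 8 [W8 => P1]; rule 9 [G => E9]. ⇒ new: R, P1, E9.
[2] rule 3 [R, H => A2]; rule 16 [E9 => S]. ⇒ new: A2, S.
[3] rule 10 [S, J3 => N2]. ⇒ new: N2.
[4] rule 2 [N2, H => K9]; rule 13 [H, N2 => B1]. ⇒ new: K9, B1.
[5] rule 12 [S, K9 => L5]; rule 15 [K9, A2 => C1]. ⇒ new: L5, C1.
[6] rule 5 [L5, C1 => M45]; rule 6 [C1 => V]. ⇒ new: M45, V.
Derived: A2 (round 2), V (round 6), L5 (round 5), M45 (round 6). Q93 never appears in any round.

Q93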